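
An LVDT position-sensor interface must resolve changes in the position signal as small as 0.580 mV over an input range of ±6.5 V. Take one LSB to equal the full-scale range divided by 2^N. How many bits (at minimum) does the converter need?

The full-scale span is 6.5 − (-6.5) = 13 V.
Levels needed ≥ 13/0.580 mV = 22410. 2^15 = 32768 suffices, so N_min = 15.

15 bits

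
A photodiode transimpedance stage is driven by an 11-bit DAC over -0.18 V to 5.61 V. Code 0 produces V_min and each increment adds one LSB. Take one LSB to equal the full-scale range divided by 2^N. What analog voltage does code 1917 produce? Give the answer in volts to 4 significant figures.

Range = 5.61 − (-0.18) = 5.79 V. LSB = 5.79 V / 2^11.
Output = V_min + (1917/2048) × range = -0.18 + 0.936035 × 5.79 V
      = -0.18 + 5.41964 = 5.23964 V.

5.240 V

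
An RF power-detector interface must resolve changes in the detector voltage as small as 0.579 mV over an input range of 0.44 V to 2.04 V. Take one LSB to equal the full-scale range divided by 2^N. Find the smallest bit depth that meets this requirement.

Span: 2.04 V − (0.44 V) = 1.6 V.
Need 2^N ≥ 1.6 V / 0.579 mV = 2763 → N_min = 12.

12 bits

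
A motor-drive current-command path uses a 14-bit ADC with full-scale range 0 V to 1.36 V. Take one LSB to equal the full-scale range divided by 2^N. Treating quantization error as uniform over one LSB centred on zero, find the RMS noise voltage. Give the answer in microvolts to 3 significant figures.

V_FS = 1.36 V.
LSB = 1.36 V ÷ 2^14 = 1.36/16384 V = 83.008 µV.
For a uniform distribution on [−LSB/2, +LSB/2], V_rms = LSB/√12 = 83.008 µV/3.4641 = 24.0 µV.

24.0 µV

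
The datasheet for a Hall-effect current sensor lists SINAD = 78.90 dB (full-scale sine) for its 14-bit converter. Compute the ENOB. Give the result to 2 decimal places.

ENOB = (SINAD − 1.76) / 6.02 = (78.90 − 1.76) / 6.02 = 77.14 / 6.02 = 12.8140.

12.81 bits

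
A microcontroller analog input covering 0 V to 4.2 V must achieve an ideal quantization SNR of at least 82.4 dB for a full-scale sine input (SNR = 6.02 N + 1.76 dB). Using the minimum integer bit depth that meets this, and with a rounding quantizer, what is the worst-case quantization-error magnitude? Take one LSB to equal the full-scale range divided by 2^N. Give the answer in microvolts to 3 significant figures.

128 µV

Full-scale range = 4.2 V.
N ≥ (82.4 − 1.76)/6.02 = 13.395 → N_min = 14.
Step size = 4.2/16384 V = 256.35 µV.
|e|_max = LSB/2 = 128 µV.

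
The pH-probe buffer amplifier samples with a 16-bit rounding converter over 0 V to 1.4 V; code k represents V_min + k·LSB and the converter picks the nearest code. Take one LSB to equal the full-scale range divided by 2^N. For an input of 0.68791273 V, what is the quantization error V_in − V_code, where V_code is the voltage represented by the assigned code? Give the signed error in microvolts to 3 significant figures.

+3.79 µV

V_FS = 1.4 V. LSB = 1.4 V / 2^16 ≈ 21.36 µV.
Position in LSBs: (0.68791273 − (0)) × 65536/1.4 = 32202.1776; rounding gives k = 32202.
V_code = V_min + k × range/2^16 = 0 + 32202 × 1.4/65536 = 0.68790893555 V.
V_in − V_code = 0.68791273 − (0.68790893555) = +3.79 µV.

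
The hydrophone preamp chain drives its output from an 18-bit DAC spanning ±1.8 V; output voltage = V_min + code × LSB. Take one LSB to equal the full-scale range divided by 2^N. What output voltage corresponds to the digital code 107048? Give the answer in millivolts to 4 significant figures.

-329.9 mV

Full-scale range = 1.8 V − (-1.8 V) = 3.6 V. LSB = 3.6 V / 2^18.
Output = V_min + (107048/262144) × range = -1.8 + 0.408356 × 3.6 V
      = -1.8 + 1.47008 = -0.329919 V.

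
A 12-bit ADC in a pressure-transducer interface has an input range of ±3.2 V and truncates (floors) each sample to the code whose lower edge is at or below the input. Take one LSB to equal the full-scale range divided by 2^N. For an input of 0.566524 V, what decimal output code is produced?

2410

Full-scale range = 3.2 V − (-3.2 V) = 6.4 V. LSB = 6.4 V / 2^12 ≈ 1.562 mV.
code = ⌊(V_in − V_min)/LSB⌋ = ⌊(V_in − V_min) × 2^12 / range⌋
     = ⌊(0.566524 − (-3.2)) × 4096 / 6.4⌋ = ⌊3.766524 × 4096/6.4⌋
     = ⌊2410.575⌋ = 2410.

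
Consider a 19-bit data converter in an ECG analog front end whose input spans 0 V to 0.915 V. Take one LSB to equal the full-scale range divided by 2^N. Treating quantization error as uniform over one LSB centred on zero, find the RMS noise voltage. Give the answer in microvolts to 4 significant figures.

0.5038 µV

Range is 0.915 V.
Step size = 0.915/524288 V = 1.74522 µV.
V_rms = LSB/√12 = 1.74522 µV / √12 = 0.5038 µV.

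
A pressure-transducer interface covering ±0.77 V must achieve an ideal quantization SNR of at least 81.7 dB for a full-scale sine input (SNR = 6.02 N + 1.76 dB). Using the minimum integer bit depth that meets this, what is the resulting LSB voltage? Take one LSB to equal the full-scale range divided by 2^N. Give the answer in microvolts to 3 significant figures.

94.0 µV

Range = 0.77 − (-0.77) = 1.54 V.
6.02 N + 1.76 ≥ 81.7 gives N ≥ 13.279, so the minimum integer is 14.
LSB = 1.54 V ÷ 2^14 = 1.54/16384 V = 94.0 µV.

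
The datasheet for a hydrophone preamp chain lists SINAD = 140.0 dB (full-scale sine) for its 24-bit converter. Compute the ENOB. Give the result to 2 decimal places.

(140.0 − 1.76) / 6.02 = 138.24/6.02 = 22.9635 effective bits.

22.96 bits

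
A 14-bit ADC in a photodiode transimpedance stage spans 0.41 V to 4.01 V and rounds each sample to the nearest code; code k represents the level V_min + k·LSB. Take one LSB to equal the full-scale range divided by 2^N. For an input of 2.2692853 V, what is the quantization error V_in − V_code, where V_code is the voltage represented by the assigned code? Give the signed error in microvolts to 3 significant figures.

−40.9 µV

Full-scale range = 4.01 V − (0.41 V) = 3.6 V. LSB = 3.6 V / 2^14 ≈ 219.7 µV.
(2.2692853 − (0.41)) / LSB = 1.8592853 × 16384/3.6 = 8461.8140. Nearest integer: k = 8462.
V_code = V_min + k × range/2^14 = 0.41 + 8462 × 3.6/16384 = 2.2693261719 V.
V_in − V_code = 2.2692853 − (2.2693261719) = −40.9 µV.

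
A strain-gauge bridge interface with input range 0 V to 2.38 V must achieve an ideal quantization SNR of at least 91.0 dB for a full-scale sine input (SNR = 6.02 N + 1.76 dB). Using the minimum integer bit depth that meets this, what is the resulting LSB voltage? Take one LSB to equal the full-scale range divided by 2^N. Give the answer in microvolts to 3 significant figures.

Full-scale range = 2.38 V.
N ≥ (91.0 − 1.76)/6.02 = 14.824 → N_min = 15.
LSB = 2.38 V / 2^15 = 72.6 µV.

72.6 µV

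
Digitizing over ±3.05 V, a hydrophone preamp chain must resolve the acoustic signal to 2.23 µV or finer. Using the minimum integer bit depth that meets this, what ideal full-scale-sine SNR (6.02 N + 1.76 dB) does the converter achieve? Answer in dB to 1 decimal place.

134.2 dB

Span: 3.05 V − (-3.05 V) = 6.1 V.
6.1 V / 2.23 µV = 2.735e6. Since 2^21 = 2097152 and 2^22 = 4194304, N = 22.
6.02(22) + 1.76 = 134.20 dB.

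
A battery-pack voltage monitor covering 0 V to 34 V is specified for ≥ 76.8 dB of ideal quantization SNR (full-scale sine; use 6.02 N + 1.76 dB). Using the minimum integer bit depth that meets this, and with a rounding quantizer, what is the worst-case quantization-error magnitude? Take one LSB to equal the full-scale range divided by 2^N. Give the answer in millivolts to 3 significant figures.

Full-scale range = 34 V.
Required N = ⌈(76.8 − 1.76)/6.02⌉ = ⌈12.465⌉ = 13.
LSB = 34 V ÷ 2^13 = 34/8192 V = 4.1504 mV.
|e|_max = LSB/2 = 2.08 mV.

2.08 mV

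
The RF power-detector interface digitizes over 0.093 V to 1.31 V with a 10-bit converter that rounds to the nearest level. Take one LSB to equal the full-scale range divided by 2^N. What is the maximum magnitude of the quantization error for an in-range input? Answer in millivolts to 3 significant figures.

0.594 mV

Full-scale range = 1.31 V − (0.093 V) = 1.217 V.
One LSB is 1.217 V / 1024 = 1.1885 mV.
Worst-case error for round-to-nearest is half an LSB: 0.594 mV.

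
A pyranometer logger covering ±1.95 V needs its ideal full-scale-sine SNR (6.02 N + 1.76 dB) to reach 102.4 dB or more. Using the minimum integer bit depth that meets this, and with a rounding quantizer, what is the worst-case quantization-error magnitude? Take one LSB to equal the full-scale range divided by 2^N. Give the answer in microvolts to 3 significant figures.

Range = 1.95 − (-1.95) = 3.9 V.
6.02 N + 1.76 ≥ 102.4 gives N ≥ 16.718, so the minimum integer is 17.
Step size = 3.9/131072 V = 29.755 µV.
Half an LSB is 14.9 µV.

14.9 µV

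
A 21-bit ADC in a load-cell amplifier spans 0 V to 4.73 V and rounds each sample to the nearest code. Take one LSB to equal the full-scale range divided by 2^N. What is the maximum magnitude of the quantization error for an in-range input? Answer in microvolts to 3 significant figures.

Full-scale range = 4.73 V.
LSB = 4.73 V / 2^21 = 2.2554 µV.
A rounding quantizer has |error| ≤ LSB/2 = 1.13 µV.

1.13 µV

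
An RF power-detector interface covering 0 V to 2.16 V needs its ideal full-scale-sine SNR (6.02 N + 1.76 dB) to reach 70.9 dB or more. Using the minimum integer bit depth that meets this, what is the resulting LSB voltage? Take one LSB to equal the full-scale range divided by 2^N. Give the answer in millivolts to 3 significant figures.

Span = 2.16 V.
N ≥ (70.9 − 1.76)/6.02 = 11.485 → N_min = 12.
LSB = 2.16 V ÷ 2^12 = 2.16/4096 V = 0.527 mV.

0.527 mV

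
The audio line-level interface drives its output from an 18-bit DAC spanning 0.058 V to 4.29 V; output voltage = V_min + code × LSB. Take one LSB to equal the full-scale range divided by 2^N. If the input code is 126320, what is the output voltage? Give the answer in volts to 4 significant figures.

2.097 V

The full-scale span is 4.29 − (0.058) = 4.232 V. LSB = 4.232 V / 2^18.
V_out = V_min + code × LSB = 0.058 V + 126320 × 4.232 V / 262144
      = 0.058 V + 2.03928 V = 2.09728 V.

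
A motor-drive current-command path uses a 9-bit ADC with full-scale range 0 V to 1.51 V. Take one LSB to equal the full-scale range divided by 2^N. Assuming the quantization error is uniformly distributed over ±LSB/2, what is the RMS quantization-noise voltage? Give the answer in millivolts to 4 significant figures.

Full-scale range = 1.51 V.
Step size = 1.51/512 V = 2.94922 mV.
RMS of a uniform error over width LSB is LSB/√12 = 0.8514 mV.

0.8514 mV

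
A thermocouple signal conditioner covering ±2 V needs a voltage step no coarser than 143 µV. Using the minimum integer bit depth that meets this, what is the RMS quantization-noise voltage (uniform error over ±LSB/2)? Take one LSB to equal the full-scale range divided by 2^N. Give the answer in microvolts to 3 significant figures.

35.2 µV

Range = 2 − (-2) = 4 V.
Levels needed ≥ 4/143 µV = 27970. 2^15 = 32768 suffices, so N_min = 15.
Step size = 4/32768 V = 122.07 µV.
RMS noise = LSB/√12 = 35.2 µV.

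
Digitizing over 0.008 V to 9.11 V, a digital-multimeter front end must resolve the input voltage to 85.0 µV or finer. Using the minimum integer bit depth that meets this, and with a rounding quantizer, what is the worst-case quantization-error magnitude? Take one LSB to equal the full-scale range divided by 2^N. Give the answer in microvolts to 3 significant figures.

34.7 µV

Span: 9.11 V − (0.008 V) = 9.102 V.
Need 2^N ≥ 9.102 V / 85.0 µV = 107100 → N_min = 17.
One LSB is 9.102 V / 131072 = 69.443 µV.
Max error for round-to-nearest is LSB/2 = 34.7 µV.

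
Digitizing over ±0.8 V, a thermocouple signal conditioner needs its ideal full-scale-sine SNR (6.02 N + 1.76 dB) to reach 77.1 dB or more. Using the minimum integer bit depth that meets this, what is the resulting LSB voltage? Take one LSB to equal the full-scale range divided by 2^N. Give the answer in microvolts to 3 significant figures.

The full-scale span is 0.8 − (-0.8) = 1.6 V.
Solving 6.02 N ≥ 77.1 − 1.76: N ≥ 12.515. Round up → N = 13.
Step size = 1.6/8192 V = 195 µV.

195 µV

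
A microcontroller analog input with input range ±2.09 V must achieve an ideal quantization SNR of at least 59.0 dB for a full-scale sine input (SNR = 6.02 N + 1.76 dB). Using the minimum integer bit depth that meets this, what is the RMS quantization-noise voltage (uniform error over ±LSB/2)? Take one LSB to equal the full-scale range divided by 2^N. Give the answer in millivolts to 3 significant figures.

1.18 mV

Range = 2.09 − (-2.09) = 4.18 V.
N ≥ (59.0 − 1.76)/6.02 = 9.508 → N_min = 10.
LSB = 4.18 V ÷ 2^10 = 4.18/1024 V = 4.0820 mV.
RMS noise = LSB/√12 = 1.18 mV.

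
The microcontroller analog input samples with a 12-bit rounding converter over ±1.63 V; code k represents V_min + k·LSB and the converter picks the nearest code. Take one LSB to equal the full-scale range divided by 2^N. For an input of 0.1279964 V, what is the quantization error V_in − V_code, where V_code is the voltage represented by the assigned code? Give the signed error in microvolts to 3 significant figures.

−143 µV

Span: 1.63 V − (-1.63 V) = 3.26 V. LSB = 3.26 V / 2^12 ≈ 0.7959 mV.
(V_in − V_min)/LSB = (0.1279964 − (-1.63)) × 4096/3.26 = 2208.8200 → nearest code k = 2209.
V_code = V_min + k × range/2^12 = -1.63 + 2209 × 3.26/4096 = 0.1281396484 V.
e = 0.1279964 − (0.1281396484) = −143 µV.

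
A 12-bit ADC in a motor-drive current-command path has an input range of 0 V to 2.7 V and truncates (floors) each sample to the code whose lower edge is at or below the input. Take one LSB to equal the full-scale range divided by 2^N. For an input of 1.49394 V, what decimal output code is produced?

2266

V_FS = 2.7 V. LSB = 2.7 V / 2^12 ≈ 0.6592 mV.
V_in − V_min = 1.49394 − (0) = 1.49394 V.
Divide by LSB: 1.49394 × 4096/2.7 = 2266.3623.
Truncating gives code 2266.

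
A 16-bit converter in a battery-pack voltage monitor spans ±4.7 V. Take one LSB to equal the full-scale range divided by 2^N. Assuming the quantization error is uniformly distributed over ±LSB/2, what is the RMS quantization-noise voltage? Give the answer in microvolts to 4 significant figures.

41.41 µV

Span: 4.7 V − (-4.7 V) = 9.4 V.
LSB = 9.4 V / 2^16 = 143.433 µV.
For a uniform distribution on [−LSB/2, +LSB/2], V_rms = LSB/√12 = 143.433 µV/3.4641 = 41.41 µV.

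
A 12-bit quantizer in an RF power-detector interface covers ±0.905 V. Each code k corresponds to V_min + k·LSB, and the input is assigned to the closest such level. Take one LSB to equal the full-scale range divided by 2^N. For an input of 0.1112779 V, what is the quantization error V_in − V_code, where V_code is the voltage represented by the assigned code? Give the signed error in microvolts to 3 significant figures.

−79.5 µV

The full-scale span is 0.905 − (-0.905) = 1.81 V. LSB = 1.81 V / 2^12 ≈ 441.9 µV.
(V_in − V_min)/LSB = (0.1112779 − (-0.905)) × 4096/1.81 = 2299.8200 → nearest code k = 2300.
V_code = -0.905 + (2300/4096) × 1.81 = 0.1113574219 V.
Error = V_in − V_code = 0.1112779 − (0.1113574219) = −79.5 µV.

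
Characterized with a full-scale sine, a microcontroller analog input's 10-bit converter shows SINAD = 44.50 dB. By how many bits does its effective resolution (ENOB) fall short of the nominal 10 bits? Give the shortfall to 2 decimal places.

ENOB = (SINAD − 1.76)/6.02 = (44.50 − 1.76)/6.02 = 7.0997 bits.
Shortfall = 10 − 7.0997 = 2.9003 bits.

2.90 bits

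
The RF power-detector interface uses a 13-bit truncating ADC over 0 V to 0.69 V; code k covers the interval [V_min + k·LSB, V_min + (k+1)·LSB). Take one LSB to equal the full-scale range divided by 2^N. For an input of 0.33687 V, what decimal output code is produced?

3999

Full-scale range = 0.69 V. LSB = 0.69 V / 2^13 ≈ 84.23 µV.
V_in − V_min = 0.33687 − (0) = 0.33687 V.
Divide by LSB: 0.33687 × 8192/0.69 = 3999.4769.
Truncating gives code 3999.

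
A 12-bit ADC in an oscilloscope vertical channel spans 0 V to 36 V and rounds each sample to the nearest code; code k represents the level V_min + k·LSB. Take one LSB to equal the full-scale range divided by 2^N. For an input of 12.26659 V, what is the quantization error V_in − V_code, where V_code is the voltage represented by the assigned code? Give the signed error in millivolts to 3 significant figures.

Span = 36 V. LSB = 36 V / 2^12 ≈ 8.789 mV.
Position in LSBs: (12.26659 − (0)) × 4096/36 = 1395.6654; rounding gives k = 1396.
V_code = V_min + k × range/2^12 = 0 + 1396 × 36/4096 = 12.26953125 V.
e = 12.26659 − (12.26953125) = −2.94 mV.

−2.94 mV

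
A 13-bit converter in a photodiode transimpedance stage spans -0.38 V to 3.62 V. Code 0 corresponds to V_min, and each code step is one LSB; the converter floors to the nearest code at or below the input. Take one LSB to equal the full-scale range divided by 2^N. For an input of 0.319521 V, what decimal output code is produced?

1432

Full-scale range = 3.62 V − (-0.38 V) = 4 V. LSB = 4 V / 2^13 ≈ 488.3 µV.
code = ⌊(V_in − V_min)/LSB⌋ = ⌊(V_in − V_min) × 2^13 / range⌋
     = ⌊(0.319521 − (-0.38)) × 8192 / 4⌋ = ⌊0.699521 × 8192/4⌋
     = ⌊1432.619⌋ = 1432.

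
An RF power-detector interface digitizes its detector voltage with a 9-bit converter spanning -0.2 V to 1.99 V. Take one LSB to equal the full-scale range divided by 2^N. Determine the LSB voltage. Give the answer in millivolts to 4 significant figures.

4.277 mV

Range = 1.99 − (-0.2) = 2.19 V.
There are 2^9 = 512 steps.
Step size = 2.19/512 V = 4.277 mV.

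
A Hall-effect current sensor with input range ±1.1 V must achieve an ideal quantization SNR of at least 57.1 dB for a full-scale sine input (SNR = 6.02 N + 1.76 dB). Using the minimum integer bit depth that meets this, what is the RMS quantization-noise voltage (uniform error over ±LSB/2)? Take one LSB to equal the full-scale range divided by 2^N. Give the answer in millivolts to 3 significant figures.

0.620 mV

The full-scale span is 1.1 − (-1.1) = 2.2 V.
Solving 6.02 N ≥ 57.1 − 1.76: N ≥ 9.193. Round up → N = 10.
LSB = 2.2 V / 2^10 = 2.1484 mV.
V_rms = LSB/√12 = 0.620 mV.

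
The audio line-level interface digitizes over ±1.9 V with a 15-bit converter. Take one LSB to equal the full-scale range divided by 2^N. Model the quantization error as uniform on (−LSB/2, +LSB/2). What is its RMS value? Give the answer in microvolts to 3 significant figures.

Span: 1.9 V − (-1.9 V) = 3.8 V.
LSB = 3.8 V / 2^15 = 115.97 µV.
σ_q = LSB/√12 = 115.97 µV/3.4641 = 33.5 µV.

33.5 µV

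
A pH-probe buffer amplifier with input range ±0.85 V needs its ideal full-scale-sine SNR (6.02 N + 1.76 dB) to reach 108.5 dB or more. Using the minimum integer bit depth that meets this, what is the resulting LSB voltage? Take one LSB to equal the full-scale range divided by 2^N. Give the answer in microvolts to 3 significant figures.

6.48 µV

Range = 0.85 − (-0.85) = 1.7 V.
6.02 N + 1.76 ≥ 108.5 gives N ≥ 17.731, so the minimum integer is 18.
LSB = 1.7 V / 2^18 = 6.48 µV.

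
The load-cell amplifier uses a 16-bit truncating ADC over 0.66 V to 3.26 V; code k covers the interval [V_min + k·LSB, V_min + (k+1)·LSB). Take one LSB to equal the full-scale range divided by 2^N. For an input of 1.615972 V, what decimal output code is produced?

24096

The full-scale span is 3.26 − (0.66) = 2.6 V. LSB = 2.6 V / 2^16 ≈ 39.67 µV.
(V_in − V_min) × 2^16/range = (1.615972 − (0.66)) × 65536/2.6 = 24096.377.
Floor → code = 24096.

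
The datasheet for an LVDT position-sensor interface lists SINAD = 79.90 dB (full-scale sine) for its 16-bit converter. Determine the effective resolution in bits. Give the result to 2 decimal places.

Inverting SNR = 6.02 N + 1.76: N_eff = (79.90 − 1.76)/6.02 = 12.9801.

12.98 bits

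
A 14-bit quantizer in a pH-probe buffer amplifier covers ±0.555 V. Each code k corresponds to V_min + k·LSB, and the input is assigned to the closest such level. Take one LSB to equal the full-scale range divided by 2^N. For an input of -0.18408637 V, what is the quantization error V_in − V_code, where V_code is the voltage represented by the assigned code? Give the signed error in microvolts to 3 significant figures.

−12.3 µV

The full-scale span is 0.555 − (-0.555) = 1.11 V. LSB = 1.11 V / 2^14 ≈ 67.75 µV.
(-0.18408637 − (-0.555)) / LSB = 0.37091363 × 16384/1.11 = 5474.8188. Nearest integer: k = 5475.
V_code = -0.555 + (5475/16384) × 1.11 = -0.18407409668 V.
e = -0.18408637 − (-0.18407409668) = −12.3 µV.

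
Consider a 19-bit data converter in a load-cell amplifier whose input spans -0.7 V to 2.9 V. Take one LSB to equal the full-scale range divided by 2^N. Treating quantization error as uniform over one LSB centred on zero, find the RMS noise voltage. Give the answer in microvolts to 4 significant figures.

Range = 2.9 − (-0.7) = 3.6 V.
Step size = 3.6/524288 V = 6.86646 µV.
RMS of a uniform error over width LSB is LSB/√12 = 1.982 µV.

1.982 µV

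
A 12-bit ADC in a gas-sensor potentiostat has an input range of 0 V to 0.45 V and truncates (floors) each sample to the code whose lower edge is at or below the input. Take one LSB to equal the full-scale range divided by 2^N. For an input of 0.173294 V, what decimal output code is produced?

V_FS = 0.45 V. LSB = 0.45 V / 2^12 ≈ 109.9 µV.
(V_in − V_min) × 2^12/range = (0.173294 − (0)) × 4096/0.45 = 1577.360.
Floor → code = 1577.

1577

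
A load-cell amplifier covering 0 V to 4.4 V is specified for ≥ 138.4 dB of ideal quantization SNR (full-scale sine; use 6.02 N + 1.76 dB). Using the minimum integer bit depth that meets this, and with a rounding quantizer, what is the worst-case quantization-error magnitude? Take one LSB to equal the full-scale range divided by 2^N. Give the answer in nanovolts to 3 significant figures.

V_FS = 4.4 V.
6.02 N + 1.76 ≥ 138.4 gives N ≥ 22.698, so the minimum integer is 23.
Step size = 4.4/8388608 V = 0.52452 µV.
Half an LSB is 262 nV.

262 nV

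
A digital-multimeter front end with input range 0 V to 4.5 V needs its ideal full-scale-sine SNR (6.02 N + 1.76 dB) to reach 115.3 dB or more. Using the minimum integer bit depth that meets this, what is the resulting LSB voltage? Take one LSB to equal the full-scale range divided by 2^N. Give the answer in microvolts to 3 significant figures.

Span = 4.5 V.
Solving 6.02 N ≥ 115.3 − 1.76: N ≥ 18.860. Round up → N = 19.
LSB = 4.5 V ÷ 2^19 = 4.5/524288 V = 8.58 µV.

8.58 µV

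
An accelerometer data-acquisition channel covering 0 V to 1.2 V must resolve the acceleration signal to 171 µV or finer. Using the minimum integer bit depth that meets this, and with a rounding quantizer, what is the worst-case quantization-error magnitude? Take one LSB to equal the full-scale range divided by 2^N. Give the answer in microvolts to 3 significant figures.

Span = 1.2 V.
Levels needed ≥ 1.2/171 µV = 7018. 2^13 = 8192 suffices, so N_min = 13.
LSB = 1.2 V ÷ 2^13 = 1.2/8192 V = 146.48 µV.
|e|_max = LSB/2 = 73.2 µV.

73.2 µV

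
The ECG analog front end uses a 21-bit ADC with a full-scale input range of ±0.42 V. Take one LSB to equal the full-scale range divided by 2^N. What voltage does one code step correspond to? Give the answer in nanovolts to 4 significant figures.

400.5 nV

Full-scale range = 0.42 V − (-0.42 V) = 0.84 V.
Number of codes = 2^21 = 2097152.
Step size = 0.84/2097152 V = 400.5 nV.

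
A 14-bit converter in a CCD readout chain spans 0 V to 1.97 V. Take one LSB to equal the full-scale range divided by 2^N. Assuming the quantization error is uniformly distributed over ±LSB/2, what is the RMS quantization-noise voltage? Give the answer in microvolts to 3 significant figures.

Range is 1.97 V.
Step size = 1.97/16384 V = 120.24 µV.
For a uniform distribution on [−LSB/2, +LSB/2], V_rms = LSB/√12 = 120.24 µV/3.4641 = 34.7 µV.

34.7 µV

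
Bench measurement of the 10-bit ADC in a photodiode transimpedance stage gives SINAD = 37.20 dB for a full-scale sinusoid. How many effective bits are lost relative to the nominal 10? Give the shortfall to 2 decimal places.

4.11 bits

ENOB = (SINAD − 1.76)/6.02 = (37.20 − 1.76)/6.02 = 5.8870 bits.
10 − 5.8870 = 4.11 bits below nominal.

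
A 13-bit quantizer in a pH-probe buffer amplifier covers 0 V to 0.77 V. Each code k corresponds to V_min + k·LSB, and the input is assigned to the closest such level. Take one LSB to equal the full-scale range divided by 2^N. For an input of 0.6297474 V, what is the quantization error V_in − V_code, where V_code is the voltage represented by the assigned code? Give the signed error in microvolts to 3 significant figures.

−13.3 µV

Span = 0.77 V. LSB = 0.77 V / 2^13 ≈ 93.99 µV.
(V_in − V_min)/LSB = (0.6297474 − (0)) × 8192/0.77 = 6699.8581 → nearest code k = 6700.
V_code = 0 + (6700/8192) × 0.77 = 0.6297607422 V.
V_in − V_code = 0.6297474 − (0.6297607422) = −13.3 µV.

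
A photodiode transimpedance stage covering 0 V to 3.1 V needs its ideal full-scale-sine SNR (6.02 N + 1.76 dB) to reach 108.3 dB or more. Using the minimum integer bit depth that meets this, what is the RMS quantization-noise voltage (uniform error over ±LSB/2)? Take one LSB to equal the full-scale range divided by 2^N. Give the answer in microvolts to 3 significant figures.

Range is 3.1 V.
N ≥ (108.3 − 1.76)/6.02 = 17.698 → N_min = 18.
Step size = 3.1/262144 V = 11.826 µV.
RMS noise = LSB/√12 = 3.41 µV.

3.41 µV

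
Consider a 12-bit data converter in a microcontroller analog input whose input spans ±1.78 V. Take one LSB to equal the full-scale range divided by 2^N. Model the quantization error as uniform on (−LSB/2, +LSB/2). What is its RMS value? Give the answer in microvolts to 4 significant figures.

250.9 µV

Range = 1.78 − (-1.78) = 3.56 V.
Step size = 3.56/4096 V = 0.869141 mV.
V_rms = LSB/√12 = 0.869141 mV / √12 = 250.9 µV.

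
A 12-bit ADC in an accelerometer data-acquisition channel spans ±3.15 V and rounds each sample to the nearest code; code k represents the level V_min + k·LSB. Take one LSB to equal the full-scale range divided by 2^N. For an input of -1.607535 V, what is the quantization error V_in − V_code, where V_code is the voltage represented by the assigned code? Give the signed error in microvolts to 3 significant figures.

−235 µV

Full-scale range = 3.15 V − (-3.15 V) = 6.3 V. LSB = 6.3 V / 2^12 ≈ 1.538 mV.
Position in LSBs: (-1.607535 − (-3.15)) × 4096/6.3 = 1002.8471; rounding gives k = 1003.
V_code = -3.15 + (1003/4096) × 6.3 = -1.607299805 V.
e = -1.607535 − (-1.607299805) = −235 µV.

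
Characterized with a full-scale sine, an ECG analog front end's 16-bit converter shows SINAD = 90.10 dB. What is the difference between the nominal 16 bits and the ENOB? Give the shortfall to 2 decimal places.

Effective bits = (90.10 − 1.76)/6.02 = 14.6744.
Lost resolution: 16 − 14.6744 = 1.3256 bits.

1.33 bits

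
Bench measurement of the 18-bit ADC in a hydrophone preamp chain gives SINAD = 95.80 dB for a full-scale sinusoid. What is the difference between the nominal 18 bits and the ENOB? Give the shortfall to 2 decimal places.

Effective bits = (95.80 − 1.76)/6.02 = 15.6213.
Lost resolution: 18 − 15.6213 = 2.3787 bits.

2.38 bits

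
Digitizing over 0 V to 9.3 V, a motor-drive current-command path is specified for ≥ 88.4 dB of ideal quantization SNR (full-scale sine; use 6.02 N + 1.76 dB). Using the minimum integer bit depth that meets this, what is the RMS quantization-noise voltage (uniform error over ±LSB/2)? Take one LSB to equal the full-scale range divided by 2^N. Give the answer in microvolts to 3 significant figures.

81.9 µV

V_FS = 9.3 V.
6.02 N + 1.76 ≥ 88.4 gives N ≥ 14.392, so the minimum integer is 15.
Step size = 9.3/32768 V = 283.81 µV.
σ_q = LSB/√12 = 283.81 µV/3.4641 = 81.9 µV.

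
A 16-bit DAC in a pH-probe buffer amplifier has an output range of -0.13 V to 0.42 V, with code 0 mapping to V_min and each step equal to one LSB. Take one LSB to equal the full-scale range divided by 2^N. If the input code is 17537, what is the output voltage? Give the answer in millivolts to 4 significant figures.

17.18 mV

Full-scale range = 0.42 V − (-0.13 V) = 0.55 V. LSB = 0.55 V / 2^16.
V_out = -0.13 + 17537 × (0.55/65536) V
      = -0.13 V + 0.147176 V = 0.0171764 V.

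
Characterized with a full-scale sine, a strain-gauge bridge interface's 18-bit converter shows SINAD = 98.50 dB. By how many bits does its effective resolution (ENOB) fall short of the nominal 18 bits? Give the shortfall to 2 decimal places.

N_eff = (98.50 − 1.76)/6.02 = 16.0698 bits.
Shortfall = 18 − 16.0698 = 1.9302 bits.

1.93 bits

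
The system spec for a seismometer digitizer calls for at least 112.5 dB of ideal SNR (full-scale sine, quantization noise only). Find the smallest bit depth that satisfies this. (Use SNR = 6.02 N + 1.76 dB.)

N ≥ (112.5 − 1.76)/6.02 = 18.395 → N_min = 19.

19 bits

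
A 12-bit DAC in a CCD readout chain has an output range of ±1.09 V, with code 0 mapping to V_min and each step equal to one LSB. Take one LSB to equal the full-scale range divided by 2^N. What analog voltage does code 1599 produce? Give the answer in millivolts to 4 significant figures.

Span: 1.09 V − (-1.09 V) = 2.18 V. LSB = 2.18 V / 2^12.
V_out = V_min + code × LSB = -1.09 V + 1599 × 2.18 V / 4096
      = -1.09 + 0.851030 = -0.238970 V.

-239.0 mV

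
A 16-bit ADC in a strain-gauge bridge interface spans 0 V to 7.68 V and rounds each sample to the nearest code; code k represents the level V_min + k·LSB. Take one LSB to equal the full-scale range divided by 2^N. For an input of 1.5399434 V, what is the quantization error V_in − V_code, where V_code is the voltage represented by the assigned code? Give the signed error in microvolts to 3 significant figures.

−17.5 µV

V_FS = 7.68 V. LSB = 7.68 V / 2^16 ≈ 117.2 µV.
Position in LSBs: (1.5399434 − (0)) × 65536/7.68 = 13140.8503; rounding gives k = 13141.
V_code = 0 + (13141/65536) × 7.68 = 1.5399609375 V.
Error = V_in − V_code = 1.5399434 − (1.5399609375) = −17.5 µV.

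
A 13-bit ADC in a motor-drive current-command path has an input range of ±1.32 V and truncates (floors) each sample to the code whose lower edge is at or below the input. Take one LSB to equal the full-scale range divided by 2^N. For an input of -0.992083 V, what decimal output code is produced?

1017

Range = 1.32 − (-1.32) = 2.64 V. LSB = 2.64 V / 2^13 ≈ 322.3 µV.
(V_in − V_min) × 2^13/range = (-0.992083 − (-1.32)) × 8192/2.64 = 1017.536.
Floor → code = 1017.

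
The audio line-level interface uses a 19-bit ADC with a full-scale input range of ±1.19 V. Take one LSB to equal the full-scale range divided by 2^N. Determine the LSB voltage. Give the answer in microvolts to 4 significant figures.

4.539 µV

Full-scale range = 1.19 V − (-1.19 V) = 2.38 V.
There are 2^19 = 524288 steps.
Step size = 2.38/524288 V = 4.539 µV.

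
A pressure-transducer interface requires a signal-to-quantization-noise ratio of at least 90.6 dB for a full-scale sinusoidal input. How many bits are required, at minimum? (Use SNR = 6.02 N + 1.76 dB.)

15 bits

Required N = ⌈(90.6 − 1.76)/6.02⌉ = ⌈14.757⌉ = 15.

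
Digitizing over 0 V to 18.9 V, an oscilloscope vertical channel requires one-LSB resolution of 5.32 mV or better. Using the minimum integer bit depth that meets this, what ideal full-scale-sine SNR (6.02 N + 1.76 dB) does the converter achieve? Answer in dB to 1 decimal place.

74.0 dB

Span = 18.9 V.
18.9 V / 5.32 mV = 3553. Since 2^11 = 2048 and 2^12 = 4096, N = 12.
Ideal SNR at N = 12: 6.02·12 + 1.76 = 74.0 dB.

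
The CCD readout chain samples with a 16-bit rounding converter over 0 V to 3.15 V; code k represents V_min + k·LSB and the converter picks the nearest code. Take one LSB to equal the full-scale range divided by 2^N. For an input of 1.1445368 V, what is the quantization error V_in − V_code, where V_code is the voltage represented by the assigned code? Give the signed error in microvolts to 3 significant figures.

Full-scale range = 3.15 V. LSB = 3.15 V / 2^16 ≈ 48.07 µV.
(V_in − V_min)/LSB = (1.1445368 − (0)) × 65536/3.15 = 23812.1790 → nearest code k = 23812.
Reconstructed level: 0 + 23812 × 3.15/65536 V = 1.1445281982 V.
Error = V_in − V_code = 1.1445368 − (1.1445281982) = +8.60 µV.

+8.60 µV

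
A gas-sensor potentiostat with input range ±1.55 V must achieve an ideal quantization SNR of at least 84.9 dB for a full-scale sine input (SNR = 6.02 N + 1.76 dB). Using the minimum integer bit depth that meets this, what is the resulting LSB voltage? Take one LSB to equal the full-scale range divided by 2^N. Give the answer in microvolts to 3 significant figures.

189 µV

Full-scale range = 1.55 V − (-1.55 V) = 3.1 V.
N ≥ (84.9 − 1.76)/6.02 = 13.811 → N_min = 14.
Step size = 3.1/16384 V = 189 µV.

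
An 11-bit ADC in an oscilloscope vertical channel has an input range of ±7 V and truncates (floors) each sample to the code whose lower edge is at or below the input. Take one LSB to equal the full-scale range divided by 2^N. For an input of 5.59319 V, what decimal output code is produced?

1842

Full-scale range = 7 V − (-7 V) = 14 V. LSB = 14 V / 2^11 ≈ 6.836 mV.
V_in − V_min = 5.59319 − (-7) = 12.59319 V.
Divide by LSB: 12.59319 × 2048/14 = 1842.2038.
Truncating gives code 1842.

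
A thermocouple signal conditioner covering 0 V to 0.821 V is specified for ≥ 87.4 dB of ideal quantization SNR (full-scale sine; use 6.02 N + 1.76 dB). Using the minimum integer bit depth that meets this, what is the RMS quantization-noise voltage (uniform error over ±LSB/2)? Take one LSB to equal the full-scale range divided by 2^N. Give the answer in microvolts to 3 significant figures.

7.23 µV

Range is 0.821 V.
N ≥ (87.4 − 1.76)/6.02 = 14.226 → N_min = 15.
LSB = 0.821 V / 2^15 = 25.055 µV.
V_rms = LSB/√12 = 7.23 µV.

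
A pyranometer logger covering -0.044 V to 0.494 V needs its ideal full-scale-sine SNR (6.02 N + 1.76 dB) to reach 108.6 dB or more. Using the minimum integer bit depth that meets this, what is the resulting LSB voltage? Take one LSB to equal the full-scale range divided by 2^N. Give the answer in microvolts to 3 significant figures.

The full-scale span is 0.494 − (-0.044) = 0.538 V.
Solving 6.02 N ≥ 108.6 − 1.76: N ≥ 17.748. Round up → N = 18.
Step size = 0.538/262144 V = 2.05 µV.

2.05 µV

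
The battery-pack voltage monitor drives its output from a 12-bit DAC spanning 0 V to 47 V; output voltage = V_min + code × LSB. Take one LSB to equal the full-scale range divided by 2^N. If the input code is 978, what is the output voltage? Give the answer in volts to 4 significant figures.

Span = 47 V. LSB = 47 V / 2^12.
V_out = V_min + code × LSB = 0 V + 978 × 47 V / 4096
      = 0 V + 11.2222 V = 11.2222 V.

11.22 V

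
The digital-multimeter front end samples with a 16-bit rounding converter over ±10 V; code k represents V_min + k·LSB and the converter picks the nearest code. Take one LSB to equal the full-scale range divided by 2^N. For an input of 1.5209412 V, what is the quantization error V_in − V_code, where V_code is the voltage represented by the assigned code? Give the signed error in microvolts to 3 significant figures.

Span: 10 V − (-10 V) = 20 V. LSB = 20 V / 2^16 ≈ 305.2 µV.
(V_in − V_min)/LSB = (1.5209412 − (-10)) × 65536/20 = 37751.8201 → nearest code k = 37752.
V_code = -10 + (37752/65536) × 20 = 1.5209960938 V.
V_in − V_code = 1.5209412 − (1.5209960938) = −54.9 µV.

−54.9 µV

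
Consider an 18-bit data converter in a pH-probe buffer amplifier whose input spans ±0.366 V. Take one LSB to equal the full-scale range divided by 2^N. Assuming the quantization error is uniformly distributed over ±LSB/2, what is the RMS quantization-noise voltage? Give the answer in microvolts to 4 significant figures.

The full-scale span is 0.366 − (-0.366) = 0.732 V.
Step size = 0.732/262144 V = 2.79236 µV.
For a uniform distribution on [−LSB/2, +LSB/2], V_rms = LSB/√12 = 2.79236 µV/3.4641 = 0.8061 µV.

0.8061 µV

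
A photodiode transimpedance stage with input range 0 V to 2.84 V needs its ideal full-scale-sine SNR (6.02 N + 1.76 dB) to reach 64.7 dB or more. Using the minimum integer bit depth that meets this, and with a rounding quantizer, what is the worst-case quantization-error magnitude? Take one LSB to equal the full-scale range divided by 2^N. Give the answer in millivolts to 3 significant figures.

0.693 mV

Span = 2.84 V.
6.02 N + 1.76 ≥ 64.7 gives N ≥ 10.455, so the minimum integer is 11.
LSB = 2.84 V ÷ 2^11 = 2.84/2048 V = 1.3867 mV.
Max error for round-to-nearest is LSB/2 = 0.693 mV.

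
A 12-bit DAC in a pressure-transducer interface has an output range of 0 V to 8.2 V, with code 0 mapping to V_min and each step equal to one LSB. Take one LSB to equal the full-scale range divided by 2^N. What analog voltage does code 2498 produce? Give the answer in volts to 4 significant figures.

5.001 V

V_FS = 8.2 V. LSB = 8.2 V / 2^12.
V_out = V_min + code × LSB = 0 V + 2498 × 8.2 V / 4096
      = 0 + 5.00088 = 5.00088 V.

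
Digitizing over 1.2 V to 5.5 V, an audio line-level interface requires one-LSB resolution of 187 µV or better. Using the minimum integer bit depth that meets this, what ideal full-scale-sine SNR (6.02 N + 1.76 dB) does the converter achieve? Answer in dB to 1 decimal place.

Range = 5.5 − (1.2) = 4.3 V.
Levels needed ≥ 4.3/187 µV = 22990. 2^15 = 32768 suffices, so N_min = 15.
6.02(15) + 1.76 = 92.06 dB.

92.1 dB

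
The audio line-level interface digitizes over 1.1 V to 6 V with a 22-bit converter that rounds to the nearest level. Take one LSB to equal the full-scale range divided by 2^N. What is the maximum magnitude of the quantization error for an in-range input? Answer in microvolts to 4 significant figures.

Range = 6 − (1.1) = 4.9 V.
Step size = 4.9/4194304 V = 1.16825 µV.
|e|_max = LSB/2 = 0.5841 µV.

0.5841 µV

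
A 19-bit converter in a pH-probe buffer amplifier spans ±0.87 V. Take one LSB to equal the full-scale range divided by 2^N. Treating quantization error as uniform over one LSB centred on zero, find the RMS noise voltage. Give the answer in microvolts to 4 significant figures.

Range = 0.87 − (-0.87) = 1.74 V.
LSB = 1.74 V / 2^19 = 3.31879 µV.
RMS of a uniform error over width LSB is LSB/√12 = 0.9581 µV.

0.9581 µV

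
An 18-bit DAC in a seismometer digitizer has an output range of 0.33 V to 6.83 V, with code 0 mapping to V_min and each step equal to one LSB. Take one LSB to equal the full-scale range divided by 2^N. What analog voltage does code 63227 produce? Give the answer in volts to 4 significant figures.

Full-scale range = 6.83 V − (0.33 V) = 6.5 V. LSB = 6.5 V / 2^18.
V_out = V_min + code × LSB = 0.33 V + 63227 × 6.5 V / 262144
      = 0.33 V + 1.56775 V = 1.89775 V.

1.898 V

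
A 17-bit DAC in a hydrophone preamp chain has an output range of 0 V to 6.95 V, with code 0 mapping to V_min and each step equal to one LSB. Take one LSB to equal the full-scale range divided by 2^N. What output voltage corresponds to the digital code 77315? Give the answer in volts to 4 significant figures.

Full-scale range = 6.95 V. LSB = 6.95 V / 2^17.
Output = V_min + (77315/131072) × range = 0 + 0.589867 × 6.95 V
      = 0 V + 4.09957 V = 4.09957 V.

4.100 V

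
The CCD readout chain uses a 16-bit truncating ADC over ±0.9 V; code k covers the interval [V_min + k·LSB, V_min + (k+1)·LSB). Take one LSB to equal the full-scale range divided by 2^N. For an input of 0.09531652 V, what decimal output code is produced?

36238

Span: 0.9 V − (-0.9 V) = 1.8 V. LSB = 1.8 V / 2^16 ≈ 27.47 µV.
V_in − V_min = 0.09531652 − (-0.9) = 0.99531652 V.
Divide by LSB: 0.99531652 × 65536/1.8 = 36238.3686.
Truncating gives code 36238.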